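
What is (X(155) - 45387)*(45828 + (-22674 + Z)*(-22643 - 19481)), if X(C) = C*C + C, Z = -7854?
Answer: -27272356811100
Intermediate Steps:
X(C) = C + C**2 (X(C) = C**2 + C = C + C**2)
(X(155) - 45387)*(45828 + (-22674 + Z)*(-22643 - 19481)) = (155*(1 + 155) - 45387)*(45828 + (-22674 - 7854)*(-22643 - 19481)) = (155*156 - 45387)*(45828 - 30528*(-42124)) = (24180 - 45387)*(45828 + 1285961472) = -21207*1286007300 = -27272356811100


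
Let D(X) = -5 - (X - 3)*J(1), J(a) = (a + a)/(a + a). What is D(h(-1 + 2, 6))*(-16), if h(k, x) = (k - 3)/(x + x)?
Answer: 88/3 ≈ 29.333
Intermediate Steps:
J(a) = 1 (J(a) = (2*a)/((2*a)) = (2*a)*(1/(2*a)) = 1)
h(k, x) = (-3 + k)/(2*x) (h(k, x) = (-3 + k)/((2*x)) = (-3 + k)*(1/(2*x)) = (-3 + k)/(2*x))
D(X) = -2 - X (D(X) = -5 - (X - 3) = -5 - (-3 + X) = -5 + (3 - X) = -2 - X)
D(h(-1 + 2, 6))*(-16) = (-2 - (-3 + (-1 + 2))/(2*6))*(-16) = (-2 - (-3 + 1)/(2*6))*(-16) = (-2 - (-2)/(2*6))*(-16) = (-2 - 1*(-⅙))*(-16) = (-2 + ⅙)*(-16) = -11/6*(-16) = 88/3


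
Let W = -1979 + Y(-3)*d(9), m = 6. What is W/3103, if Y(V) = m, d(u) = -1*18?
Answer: -2087/3103 ≈ -0.67257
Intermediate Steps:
d(u) = -18
Y(V) = 6
W = -2087 (W = -1979 + 6*(-18) = -1979 - 108 = -2087)
W/3103 = -2087/3103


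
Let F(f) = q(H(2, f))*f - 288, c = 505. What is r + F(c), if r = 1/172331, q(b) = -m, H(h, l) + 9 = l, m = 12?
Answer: -1093957187/172331 ≈ -6348.0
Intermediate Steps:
H(h, l) = -9 + l
q(b) = -12 (q(b) = -1*12 = -12)
r = 1/172331 ≈ 5.8028e-6
F(f) = -288 - 12*f (F(f) = -12*f - 288 = -288 - 12*f)
r + F(c) = 1/172331 + (-288 - 12*505) = 1/172331 + (-288 - 6060) = 1/172331 - 6348 = -1093957187/172331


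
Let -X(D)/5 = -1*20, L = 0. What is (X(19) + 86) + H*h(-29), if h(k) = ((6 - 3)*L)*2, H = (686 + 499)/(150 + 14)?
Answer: 186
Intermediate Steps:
X(D) = 100 (X(D) = -(-5)*20 = -5*(-20) = 100)
H = 1185/164 ≈ 7.2256
h(k) = 0 (h(k) = ((6 - 3)*0)*2 = (3*0)*2 = 0*2 = 0)
(X(19) + 86) + H*h(-29) = (100 + 86) + (1185/164)*0 = 186 + 0 = 186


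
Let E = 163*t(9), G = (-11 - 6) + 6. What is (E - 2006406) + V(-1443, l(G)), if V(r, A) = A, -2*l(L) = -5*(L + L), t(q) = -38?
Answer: -2012655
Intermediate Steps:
G = -11 (G = -17 + 6 = -11)
l(L) = 5*L (l(L) = -(-5)*(L + L)/2 = -(-5)*2*L/2 = -(-5)*L = 5*L)
E = -6194 (E = 163*(-38) = -6194)
(E - 2006406) + V(-1443, l(G)) = (-6194 - 2006406) + 5*(-11) = -2012600 - 55 = -2012655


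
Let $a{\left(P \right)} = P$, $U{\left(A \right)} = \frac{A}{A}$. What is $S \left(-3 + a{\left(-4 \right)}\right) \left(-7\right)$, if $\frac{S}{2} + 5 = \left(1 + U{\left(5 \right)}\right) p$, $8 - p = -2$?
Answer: $1470$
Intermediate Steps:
$U{\left(A \right)} = 1$
$p = 10$ ($p = 8 - -2 = 8 + 2 = 10$)
$S = 30$ ($S = -10 + 2 \left(1 + 1\right) 10 = -10 + 2 \cdot 2 \cdot 10 = -10 + 2 \cdot 20 = -10 + 40 = 30$)
$S \left(-3 + a{\left(-4 \right)}\right) \left(-7\right) = 30 \left(-3 - 4\right) \left(-7\right) = 30 \left(\left(-7\right) \left(-7\right)\right) = 30 \cdot 49 = 1470$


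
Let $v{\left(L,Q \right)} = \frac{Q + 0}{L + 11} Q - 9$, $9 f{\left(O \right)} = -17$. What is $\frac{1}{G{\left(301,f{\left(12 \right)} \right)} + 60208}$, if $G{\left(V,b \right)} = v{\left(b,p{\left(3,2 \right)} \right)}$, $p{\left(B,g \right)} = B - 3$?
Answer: $\frac{1}{60199} \approx 1.6612 \cdot 10^{-5}$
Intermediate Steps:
$f{\left(O \right)} = - \frac{17}{9}$ ($f{\left(O \right)} = \frac{1}{9} \left(-17\right) = - \frac{17}{9}$)
$p{\left(B,g \right)} = -3 + B$
$v{\left(L,Q \right)} = -9 + \frac{Q^{2}}{11 + L}$ ($v{\left(L,Q \right)} = \frac{Q}{11 + L} Q - 9 = \frac{Q^{2}}{11 + L} - 9 = -9 + \frac{Q^{2}}{11 + L}$)
$G{\left(V,b \right)} = \frac{-99 - 9 b}{11 + b}$ ($G{\left(V,b \right)} = \frac{-99 + \left(-3 + 3\right)^{2} - 9 b}{11 + b} = \frac{-99 + 0^{2} - 9 b}{11 + b} = \frac{-99 + 0 - 9 b}{11 + b} = \frac{-99 - 9 b}{11 + b}$)
$\frac{1}{G{\left(301,f{\left(12 \right)} \right)} + 60208} = \frac{1}{-9 + 60208} = \frac{1}{60199}$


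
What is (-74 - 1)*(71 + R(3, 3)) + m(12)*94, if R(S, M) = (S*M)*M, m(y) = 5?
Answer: -6880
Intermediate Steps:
R(S, M) = S*M² (R(S, M) = (M*S)*M = S*M²)
(-74 - 1)*(71 + R(3, 3)) + m(12)*94 = (-74 - 1)*(71 + 3*3²) + 5*94 = -75*(71 + 3*9) + 470 = -75*(71 + 27) + 470 = -75*98 + 470 = -7350 + 470 = -6880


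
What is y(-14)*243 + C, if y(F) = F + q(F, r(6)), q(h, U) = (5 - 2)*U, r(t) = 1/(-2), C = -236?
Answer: -8005/2 ≈ -4002.5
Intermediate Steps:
r(t) = -1/2
q(h, U) = 3*U
y(F) = -3/2 + F (y(F) = F + 3*(-1/2) = F - 3/2 = -3/2 + F)
y(-14)*243 + C = (-3/2 - 14)*243 - 236 = -31/2*243 - 236 = -7533/2 - 236 = -8005/2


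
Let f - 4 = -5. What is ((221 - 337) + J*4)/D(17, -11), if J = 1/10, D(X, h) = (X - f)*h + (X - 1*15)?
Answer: 289/490 ≈ 0.58980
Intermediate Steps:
f = -1 (f = 4 - 5 = -1)
D(X, h) = -15 + X + h*(1 + X) (D(X, h) = (X - 1*(-1))*h + (X - 1*15) = (X + 1)*h + (X - 15) = (1 + X)*h + (-15 + X) = h*(1 + X) + (-15 + X) = -15 + X + h*(1 + X))
J = 1/10 ≈ 0.10000
((221 - 337) + J*4)/D(17, -11) = ((221 - 337) + (1/10)*4)/(-15 + 17 - 11 + 17*(-11)) = (-116 + 2/5)/(-15 + 17 - 11 - 187) = -578/5/(-196) = -578/5*(-1/196) = 289/490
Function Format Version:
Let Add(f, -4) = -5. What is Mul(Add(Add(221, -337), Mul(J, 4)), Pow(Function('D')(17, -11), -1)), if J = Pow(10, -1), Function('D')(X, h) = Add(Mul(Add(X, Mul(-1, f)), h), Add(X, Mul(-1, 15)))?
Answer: Rational(289, 490) ≈ 0.58980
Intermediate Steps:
f = -1 (f = Add(4, -5) = -1)
Function('D')(X, h) = Add(-15, X, Mul(h, Add(1, X))) (Function('D')(X, h) = Add(Mul(Add(X, Mul(-1, -1)), h), Add(X, Mul(-1, 15))) = Add(Mul(Add(X, 1), h), Add(X, -15)) = Add(Mul(Add(1, X), h), Add(-15, X)) = Add(Mul(h, Add(1, X)), Add(-15, X)) = Add(-15, X, Mul(h, Add(1, X))))
J = Rational(1, 10) ≈ 0.10000
Mul(Add(Add(221, -337), Mul(J, 4)), Pow(Function('D')(17, -11), -1)) = Mul(Add(Add(221, -337), Mul(Rational(1, 10), 4)), Pow(Add(-15, 17, -11, Mul(17, -11)), -1)) = Mul(Add(-116, Rational(2, 5)), Pow(Add(-15, 17, -11, -187), -1)) = Mul(Rational(-578, 5), Pow(-196, -1)) = Mul(Rational(-578, 5), Rational(-1, 196)) = Rational(289, 490)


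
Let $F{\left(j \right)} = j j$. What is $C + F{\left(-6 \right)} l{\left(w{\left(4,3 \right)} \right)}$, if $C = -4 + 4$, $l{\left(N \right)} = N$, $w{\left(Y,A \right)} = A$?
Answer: $108$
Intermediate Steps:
$F{\left(j \right)} = j^{2}$
$C = 0$
$C + F{\left(-6 \right)} l{\left(w{\left(4,3 \right)} \right)} = 0 + \left(-6\right)^{2} \cdot 3 = 0 + 36 \cdot 3 = 0 + 108 = 108$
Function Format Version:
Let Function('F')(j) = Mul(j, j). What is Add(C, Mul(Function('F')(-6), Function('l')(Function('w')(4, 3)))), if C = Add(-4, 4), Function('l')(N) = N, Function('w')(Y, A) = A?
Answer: 108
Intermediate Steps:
Function('F')(j) = Pow(j, 2)
C = 0
Add(C, Mul(Function('F')(-6), Function('l')(Function('w')(4, 3)))) = Add(0, Mul(Pow(-6, 2), 3)) = Add(0, Mul(36, 3)) = Add(0, 108) = 108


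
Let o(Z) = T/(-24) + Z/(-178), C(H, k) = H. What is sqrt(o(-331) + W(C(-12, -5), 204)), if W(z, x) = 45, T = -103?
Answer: sqrt(58344306)/1068 ≈ 7.1520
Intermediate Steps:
o(Z) = 103/24 - Z/178 (o(Z) = -103/(-24) + Z/(-178) = -103*(-1/24) + Z*(-1/178) = 103/24 - Z/178)
sqrt(o(-331) + W(C(-12, -5), 204)) = sqrt((103/24 - 1/178*(-331)) + 45) = sqrt((103/24 + 331/178) + 45) = sqrt(13139/2136 + 45) = sqrt(109259/2136) = sqrt(58344306)/1068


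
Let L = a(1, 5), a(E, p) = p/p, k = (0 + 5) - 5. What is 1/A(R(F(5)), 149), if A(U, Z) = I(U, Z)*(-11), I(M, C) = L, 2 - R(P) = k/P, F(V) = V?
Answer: -1/11 ≈ -0.090909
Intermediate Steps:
k = 0 (k = 5 - 5 = 0)
a(E, p) = 1
L = 1
R(P) = 2 (R(P) = 2 - 0/P = 2 - 1*0 = 2 + 0 = 2)
I(M, C) = 1
A(U, Z) = -11 (A(U, Z) = 1*(-11) = -11)
1/A(R(F(5)), 149) = 1/(-11) = -1/11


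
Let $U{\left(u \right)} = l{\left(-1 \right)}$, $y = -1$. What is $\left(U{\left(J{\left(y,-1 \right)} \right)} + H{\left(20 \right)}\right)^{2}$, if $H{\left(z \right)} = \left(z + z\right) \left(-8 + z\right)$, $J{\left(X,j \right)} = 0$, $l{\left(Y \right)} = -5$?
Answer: $225625$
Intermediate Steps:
$U{\left(u \right)} = -5$
$H{\left(z \right)} = 2 z \left(-8 + z\right)$
$\left(U{\left(J{\left(y,-1 \right)} \right)} + H{\left(20 \right)}\right)^{2} = \left(-5 + 2 \cdot 20 \left(-8 + 20\right)\right)^{2} = \left(-5 + 2 \cdot 20 \cdot 12\right)^{2} = \left(-5 + 480\right)^{2} = 475^{2} = 225625$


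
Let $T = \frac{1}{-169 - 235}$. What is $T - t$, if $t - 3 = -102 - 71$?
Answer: $\frac{68679}{404} \approx 170.0$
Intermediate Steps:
$T = - \frac{1}{404}$ ($T = \frac{1}{-404} = - \frac{1}{404} \approx -0.0024752$)
$t = -170$ ($t = 3 - 173 = -170$)
$T - t = - \frac{1}{404} - -170 = - \frac{1}{404} + 170 = \frac{68679}{404}$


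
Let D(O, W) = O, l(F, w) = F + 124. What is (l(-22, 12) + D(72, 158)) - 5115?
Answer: -4941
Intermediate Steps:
l(F, w) = 124 + F
(l(-22, 12) + D(72, 158)) - 5115 = ((124 - 22) + 72) - 5115 = (102 + 72) - 5115 = 174 - 5115 = -4941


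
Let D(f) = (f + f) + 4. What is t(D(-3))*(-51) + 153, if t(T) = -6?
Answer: 459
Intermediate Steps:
D(f) = 4 + 2*f (D(f) = 2*f + 4 = 4 + 2*f)
t(D(-3))*(-51) + 153 = -6*(-51) + 153 = 306 + 153 = 459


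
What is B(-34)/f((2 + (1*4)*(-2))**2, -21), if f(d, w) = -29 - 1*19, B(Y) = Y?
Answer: 17/24 ≈ 0.70833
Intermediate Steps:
f(d, w) = -48 (f(d, w) = -29 - 19 = -48)
B(-34)/f((2 + (1*4)*(-2))**2, -21) = -34/(-48) = -34*(-1/48) = 17/24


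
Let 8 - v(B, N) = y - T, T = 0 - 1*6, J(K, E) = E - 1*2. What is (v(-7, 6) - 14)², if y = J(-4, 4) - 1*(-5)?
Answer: 361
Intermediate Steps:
J(K, E) = -2 + E (J(K, E) = E - 2 = -2 + E)
y = 7 (y = (-2 + 4) - 1*(-5) = 2 + 5 = 7)
T = -6 (T = 0 - 6 = -6)
v(B, N) = -5 (v(B, N) = 8 - (7 - 1*(-6)) = 8 - (7 + 6) = 8 - 1*13 = 8 - 13 = -5)
(v(-7, 6) - 14)² = (-5 - 14)² = (-19)² = 361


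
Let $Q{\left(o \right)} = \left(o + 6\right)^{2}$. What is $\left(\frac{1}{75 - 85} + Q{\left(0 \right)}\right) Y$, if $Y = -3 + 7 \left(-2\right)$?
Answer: $- \frac{6103}{10} \approx -610.3$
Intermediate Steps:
$Q{\left(o \right)} = \left(6 + o\right)^{2}$
$Y = -17$ ($Y = -3 - 14 = -17$)
$\left(\frac{1}{75 - 85} + Q{\left(0 \right)}\right) Y = \left(\frac{1}{75 - 85} + \left(6 + 0\right)^{2}\right) \left(-17\right) = \left(\frac{1}{-10} + 6^{2}\right) \left(-17\right) = \left(- \frac{1}{10} + 36\right) \left(-17\right) = \frac{359}{10} \left(-17\right) = - \frac{6103}{10}$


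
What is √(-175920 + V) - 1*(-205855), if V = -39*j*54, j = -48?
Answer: 205855 + 4*I*√4677 ≈ 2.0586e+5 + 273.55*I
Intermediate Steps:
V = 101088 (V = -39*(-48)*54 = 1872*54 = 101088)
√(-175920 + V) - 1*(-205855) = √(-175920 + 101088) - 1*(-205855) = √(-74832) + 205855 = 4*I*√4677 + 205855 = 205855 + 4*I*√4677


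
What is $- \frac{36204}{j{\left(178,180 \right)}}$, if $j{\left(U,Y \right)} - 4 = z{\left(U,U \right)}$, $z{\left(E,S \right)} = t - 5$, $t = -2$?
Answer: $12068$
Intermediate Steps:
$z{\left(E,S \right)} = -7$ ($z{\left(E,S \right)} = -2 - 5 = -7$)
$j{\left(U,Y \right)} = -3$ ($j{\left(U,Y \right)} = 4 - 7 = -3$)
$- \frac{36204}{j{\left(178,180 \right)}} = - \frac{36204}{-3} = \left(-36204\right) \left(- \frac{1}{3}\right) = 12068$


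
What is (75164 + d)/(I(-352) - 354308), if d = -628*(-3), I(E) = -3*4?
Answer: -9631/44290 ≈ -0.21745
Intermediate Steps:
I(E) = -12
d = 1884
(75164 + d)/(I(-352) - 354308) = (75164 + 1884)/(-12 - 354308) = 77048/(-354320) = 77048*(-1/354320) = -9631/44290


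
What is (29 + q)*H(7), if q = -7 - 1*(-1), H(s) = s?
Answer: 161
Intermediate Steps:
q = -6 (q = -7 + 1 = -6)
(29 + q)*H(7) = (29 - 6)*7 = 23*7 = 161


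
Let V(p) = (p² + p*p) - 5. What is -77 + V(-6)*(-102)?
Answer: -6911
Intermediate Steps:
V(p) = -5 + 2*p² (V(p) = (p² + p²) - 5 = 2*p² - 5 = -5 + 2*p²)
-77 + V(-6)*(-102) = -77 + (-5 + 2*(-6)²)*(-102) = -77 + (-5 + 2*36)*(-102) = -77 + (-5 + 72)*(-102) = -77 + 67*(-102) = -77 - 6834 = -6911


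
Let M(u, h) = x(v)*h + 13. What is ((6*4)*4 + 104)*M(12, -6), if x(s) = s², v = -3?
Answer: -8200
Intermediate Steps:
M(u, h) = 13 + 9*h (M(u, h) = (-3)²*h + 13 = 9*h + 13 = 13 + 9*h)
((6*4)*4 + 104)*M(12, -6) = ((6*4)*4 + 104)*(13 + 9*(-6)) = (24*4 + 104)*(13 - 54) = (96 + 104)*(-41) = 200*(-41) = -8200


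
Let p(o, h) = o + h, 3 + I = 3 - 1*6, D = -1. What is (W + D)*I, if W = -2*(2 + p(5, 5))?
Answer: 150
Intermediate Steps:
I = -6 (I = -3 + (3 - 1*6) = -3 + (3 - 6) = -3 - 3 = -6)
p(o, h) = h + o
W = -24 (W = -2*(2 + (5 + 5)) = -2*(2 + 10) = -2*12 = -24)
(W + D)*I = (-24 - 1)*(-6) = -25*(-6) = 150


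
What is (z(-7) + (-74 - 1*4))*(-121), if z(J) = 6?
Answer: 8712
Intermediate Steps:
(z(-7) + (-74 - 1*4))*(-121) = (6 + (-74 - 1*4))*(-121) = (6 + (-74 - 4))*(-121) = (6 - 78)*(-121) = -72*(-121) = 8712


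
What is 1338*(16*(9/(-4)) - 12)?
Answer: -64224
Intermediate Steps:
1338*(16*(9/(-4)) - 12) = 1338*(16*(9*(-¼)) - 12) = 1338*(16*(-9/4) - 12) = 1338*(-36 - 12) = 1338*(-48) = -64224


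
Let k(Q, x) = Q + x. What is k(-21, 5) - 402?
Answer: -418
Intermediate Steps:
k(-21, 5) - 402 = (-21 + 5) - 402 = -16 - 402 = -418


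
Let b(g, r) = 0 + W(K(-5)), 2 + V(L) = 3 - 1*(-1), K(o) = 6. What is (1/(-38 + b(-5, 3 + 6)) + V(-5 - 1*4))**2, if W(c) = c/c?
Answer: 5329/1369 ≈ 3.8926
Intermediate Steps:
W(c) = 1
V(L) = 2 (V(L) = -2 + (3 - 1*(-1)) = -2 + (3 + 1) = -2 + 4 = 2)
b(g, r) = 1 (b(g, r) = 0 + 1 = 1)
(1/(-38 + b(-5, 3 + 6)) + V(-5 - 1*4))**2 = (1/(-38 + 1) + 2)**2 = (1/(-37) + 2)**2 = (-1/37 + 2)**2 = (73/37)**2 = 5329/1369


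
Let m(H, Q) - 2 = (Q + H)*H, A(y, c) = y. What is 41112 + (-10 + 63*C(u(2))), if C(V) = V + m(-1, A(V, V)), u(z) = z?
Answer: 41291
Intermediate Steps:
m(H, Q) = 2 + H*(H + Q) (m(H, Q) = 2 + (Q + H)*H = 2 + (H + Q)*H = 2 + H*(H + Q))
C(V) = 3 (C(V) = V + (2 + (-1)² - V) = V + (2 + 1 - V) = V + (3 - V) = 3)
41112 + (-10 + 63*C(u(2))) = 41112 + (-10 + 63*3) = 41112 + (-10 + 189) = 41112 + 179 = 41291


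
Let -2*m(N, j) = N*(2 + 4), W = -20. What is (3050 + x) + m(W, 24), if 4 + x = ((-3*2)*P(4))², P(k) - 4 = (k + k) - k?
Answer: 5410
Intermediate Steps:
P(k) = 4 + k (P(k) = 4 + ((k + k) - k) = 4 + (2*k - k) = 4 + k)
x = 2300 (x = -4 + ((-3*2)*(4 + 4))² = -4 + (-6*8)² = -4 + (-48)² = -4 + 2304 = 2300)
m(N, j) = -3*N (m(N, j) = -N*(2 + 4)/2 = -N*6/2 = -3*N)
(3050 + x) + m(W, 24) = (3050 + 2300) - 3*(-20) = 5350 + 60 = 5410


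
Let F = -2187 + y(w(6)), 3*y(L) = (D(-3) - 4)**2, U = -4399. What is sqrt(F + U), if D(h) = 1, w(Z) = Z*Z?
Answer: I*sqrt(6583) ≈ 81.136*I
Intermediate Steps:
w(Z) = Z**2
y(L) = 3 (y(L) = (1 - 4)**2/3 = (1/3)*(-3)**2 = (1/3)*9 = 3)
F = -2184 (F = -2187 + 3 = -2184)
sqrt(F + U) = sqrt(-2184 - 4399) = sqrt(-6583) = I*sqrt(6583)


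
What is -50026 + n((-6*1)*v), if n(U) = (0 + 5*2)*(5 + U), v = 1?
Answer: -50036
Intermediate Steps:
n(U) = 50 + 10*U (n(U) = (0 + 10)*(5 + U) = 10*(5 + U) = 50 + 10*U)
-50026 + n((-6*1)*v) = -50026 + (50 + 10*(-6*1*1)) = -50026 + (50 + 10*(-6*1)) = -50026 + (50 + 10*(-6)) = -50026 + (50 - 60) = -50026 - 10 = -50036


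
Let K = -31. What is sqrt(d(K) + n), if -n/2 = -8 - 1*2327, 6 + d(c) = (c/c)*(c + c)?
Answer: sqrt(4602) ≈ 67.838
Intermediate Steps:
d(c) = -6 + 2*c (d(c) = -6 + (c/c)*(c + c) = -6 + 1*(2*c) = -6 + 2*c)
n = 4670 (n = -2*(-8 - 1*2327) = -2*(-8 - 2327) = -2*(-2335) = 4670)
sqrt(d(K) + n) = sqrt((-6 + 2*(-31)) + 4670) = sqrt((-6 - 62) + 4670) = sqrt(-68 + 4670) = sqrt(4602)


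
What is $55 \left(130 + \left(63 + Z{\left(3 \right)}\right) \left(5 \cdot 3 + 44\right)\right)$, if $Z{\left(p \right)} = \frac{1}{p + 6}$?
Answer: $\frac{1907510}{9} \approx 2.1195 \cdot 10^{5}$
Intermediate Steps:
$Z{\left(p \right)} = \frac{1}{6 + p}$
$55 \left(130 + \left(63 + Z{\left(3 \right)}\right) \left(5 \cdot 3 + 44\right)\right) = 55 \left(130 + \left(63 + \frac{1}{6 + 3}\right) \left(5 \cdot 3 + 44\right)\right) = 55 \left(130 + \left(63 + \frac{1}{9}\right) \left(15 + 44\right)\right) = 55 \left(130 + \left(63 + \frac{1}{9}\right) 59\right) = 55 \left(130 + \frac{568}{9} \cdot 59\right) = 55 \left(130 + \frac{33512}{9}\right) = 55 \cdot \frac{34682}{9} = \frac{1907510}{9}$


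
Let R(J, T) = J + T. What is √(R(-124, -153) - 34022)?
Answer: 3*I*√3811 ≈ 185.2*I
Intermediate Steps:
√(R(-124, -153) - 34022) = √((-124 - 153) - 34022) = √(-277 - 34022) = √(-34299) = 3*I*√3811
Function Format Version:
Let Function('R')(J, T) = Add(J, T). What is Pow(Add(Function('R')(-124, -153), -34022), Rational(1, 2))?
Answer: Mul(3, I, Pow(3811, Rational(1, 2))) ≈ Mul(185.20, I)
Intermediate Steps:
Pow(Add(Function('R')(-124, -153), -34022), Rational(1, 2)) = Pow(Add(Add(-124, -153), -34022), Rational(1, 2)) = Pow(Add(-277, -34022), Rational(1, 2)) = Pow(-34299, Rational(1, 2)) = Mul(3, I, Pow(3811, Rational(1, 2)))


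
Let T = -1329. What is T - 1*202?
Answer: -1531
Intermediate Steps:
T - 1*202 = -1329 - 1*202 = -1329 - 202 = -1531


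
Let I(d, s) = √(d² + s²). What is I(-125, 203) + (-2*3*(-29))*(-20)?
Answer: -3480 + √56834 ≈ -3241.6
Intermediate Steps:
I(-125, 203) + (-2*3*(-29))*(-20) = √((-125)² + 203²) + (-2*3*(-29))*(-20) = √(15625 + 41209) - 6*(-29)*(-20) = √56834 + 174*(-20) = √56834 - 3480 = -3480 + √56834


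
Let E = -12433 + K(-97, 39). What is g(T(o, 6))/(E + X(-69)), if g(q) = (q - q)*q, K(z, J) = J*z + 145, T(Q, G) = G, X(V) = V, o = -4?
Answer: 0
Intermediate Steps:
K(z, J) = 145 + J*z
E = -16071 (E = -12433 + (145 + 39*(-97)) = -12433 + (145 - 3783) = -12433 - 3638 = -16071)
g(q) = 0 (g(q) = 0*q = 0)
g(T(o, 6))/(E + X(-69)) = 0/(-16071 - 69) = 0/(-16140) = 0*(-1/16140) = 0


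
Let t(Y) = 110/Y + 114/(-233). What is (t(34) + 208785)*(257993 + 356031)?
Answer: 507802921066288/3961 ≈ 1.2820e+11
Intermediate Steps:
t(Y) = -114/233 + 110/Y (t(Y) = 110/Y + 114*(-1/233) = 110/Y - 114/233 = -114/233 + 110/Y)
(t(34) + 208785)*(257993 + 356031) = ((-114/233 + 110/34) + 208785)*(257993 + 356031) = ((-114/233 + 110*(1/34)) + 208785)*614024 = ((-114/233 + 55/17) + 208785)*614024 = (10877/3961 + 208785)*614024 = (827008262/3961)*614024 = 507802921066288/3961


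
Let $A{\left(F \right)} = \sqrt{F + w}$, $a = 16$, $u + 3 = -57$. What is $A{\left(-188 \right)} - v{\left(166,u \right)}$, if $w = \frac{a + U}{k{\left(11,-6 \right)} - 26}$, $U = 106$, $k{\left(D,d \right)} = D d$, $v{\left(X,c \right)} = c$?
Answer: $60 + \frac{i \sqrt{400614}}{46} \approx 60.0 + 13.76 i$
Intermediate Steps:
$u = -60$ ($u = -3 - 57 = -60$)
$w = - \frac{61}{46}$ ($w = \frac{16 + 106}{11 \left(-6\right) - 26} = \frac{122}{-66 - 26} = \frac{122}{-92} = 122 \left(- \frac{1}{92}\right) = - \frac{61}{46} \approx -1.3261$)
$A{\left(F \right)} = \sqrt{- \frac{61}{46} + F}$ ($A{\left(F \right)} = \sqrt{F - \frac{61}{46}} = \sqrt{- \frac{61}{46} + F}$)
$A{\left(-188 \right)} - v{\left(166,u \right)} = \frac{\sqrt{-2806 + 2116 \left(-188\right)}}{46} - -60 = \frac{\sqrt{-2806 - 397808}}{46} + 60 = \frac{\sqrt{-400614}}{46} + 60 = \frac{i \sqrt{400614}}{46} + 60 = 60 + \frac{i \sqrt{400614}}{46}$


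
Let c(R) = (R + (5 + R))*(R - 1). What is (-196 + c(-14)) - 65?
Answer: 84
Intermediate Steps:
c(R) = (-1 + R)*(5 + 2*R) (c(R) = (5 + 2*R)*(-1 + R) = (-1 + R)*(5 + 2*R))
(-196 + c(-14)) - 65 = (-196 + (-5 + 2*(-14)**2 + 3*(-14))) - 65 = (-196 + (-5 + 2*196 - 42)) - 65 = (-196 + (-5 + 392 - 42)) - 65 = (-196 + 345) - 65 = 149 - 65 = 84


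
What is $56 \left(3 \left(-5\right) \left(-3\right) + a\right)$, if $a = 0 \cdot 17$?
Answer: $2520$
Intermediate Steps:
$a = 0$
$56 \left(3 \left(-5\right) \left(-3\right) + a\right) = 56 \left(3 \left(-5\right) \left(-3\right) + 0\right) = 56 \left(\left(-15\right) \left(-3\right) + 0\right) = 56 \left(45 + 0\right) = 56 \cdot 45 = 2520$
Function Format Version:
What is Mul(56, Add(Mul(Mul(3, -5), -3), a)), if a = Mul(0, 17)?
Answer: 2520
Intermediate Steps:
a = 0
Mul(56, Add(Mul(Mul(3, -5), -3), a)) = Mul(56, Add(Mul(Mul(3, -5), -3), 0)) = Mul(56, Add(Mul(-15, -3), 0)) = Mul(56, Add(45, 0)) = Mul(56, 45) = 2520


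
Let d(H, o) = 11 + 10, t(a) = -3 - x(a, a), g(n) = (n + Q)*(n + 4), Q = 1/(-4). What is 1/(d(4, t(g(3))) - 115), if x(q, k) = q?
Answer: -1/94 ≈ -0.010638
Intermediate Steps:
Q = -¼ (Q = 1*(-¼) = -¼ ≈ -0.25000)
g(n) = (4 + n)*(-¼ + n) (g(n) = (n - ¼)*(n + 4) = (-¼ + n)*(4 + n) = (4 + n)*(-¼ + n))
t(a) = -3 - a
d(H, o) = 21
1/(d(4, t(g(3))) - 115) = 1/(21 - 115) = 1/(-94) = -1/94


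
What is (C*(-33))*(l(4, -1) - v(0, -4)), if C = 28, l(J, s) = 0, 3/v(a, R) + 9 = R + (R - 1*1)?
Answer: -154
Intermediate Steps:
v(a, R) = 3/(-10 + 2*R) (v(a, R) = 3/(-9 + (R + (R - 1*1))) = 3/(-9 + (R + (R - 1))) = 3/(-9 + (R + (-1 + R))) = 3/(-9 + (-1 + 2*R)) = 3/(-10 + 2*R))
(C*(-33))*(l(4, -1) - v(0, -4)) = (28*(-33))*(0 - 3/(2*(-5 - 4))) = -924*(0 - 3/(2*(-9))) = -924*(0 - 3*(-1)/(2*9)) = -924*(0 - 1*(-⅙)) = -924*(0 + ⅙) = -924*⅙ = -154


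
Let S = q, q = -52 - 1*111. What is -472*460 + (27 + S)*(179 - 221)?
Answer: -211408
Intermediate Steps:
q = -163 (q = -52 - 111 = -163)
S = -163
-472*460 + (27 + S)*(179 - 221) = -472*460 + (27 - 163)*(179 - 221) = -217120 - 136*(-42) = -217120 + 5712 = -211408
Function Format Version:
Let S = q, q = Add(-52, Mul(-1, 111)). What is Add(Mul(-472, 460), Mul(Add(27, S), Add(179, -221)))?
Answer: -211408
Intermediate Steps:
q = -163 (q = Add(-52, -111) = -163)
S = -163
Add(Mul(-472, 460), Mul(Add(27, S), Add(179, -221))) = Add(Mul(-472, 460), Mul(Add(27, -163), Add(179, -221))) = Add(-217120, Mul(-136, -42)) = Add(-217120, 5712) = -211408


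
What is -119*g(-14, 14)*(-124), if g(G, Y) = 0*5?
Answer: 0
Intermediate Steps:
g(G, Y) = 0
-119*g(-14, 14)*(-124) = -119*0*(-124) = 0*(-124) = 0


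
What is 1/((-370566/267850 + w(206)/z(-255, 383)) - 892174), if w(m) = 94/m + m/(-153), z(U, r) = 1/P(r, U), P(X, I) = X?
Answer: -2110524075/1883677116732272 ≈ -1.1204e-6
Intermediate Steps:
z(U, r) = 1/r
w(m) = 94/m - m/153 (w(m) = 94/m + m*(-1/153) = 94/m - m/153)
1/((-370566/267850 + w(206)/z(-255, 383)) - 892174) = 1/((-370566/267850 + (94/206 - 1/153*206)/(1/383)) - 892174) = 1/((-370566*1/267850 + (94*(1/206) - 206/153)/(1/383)) - 892174) = 1/((-185283/133925 + (47/103 - 206/153)*383) - 892174) = 1/((-185283/133925 - 14027/15759*383) - 892174) = 1/((-185283/133925 - 5372341/15759) - 892174) = 1/(-722410643222/2110524075 - 892174) = 1/(-1883677116732272/2110524075) = -2110524075/1883677116732272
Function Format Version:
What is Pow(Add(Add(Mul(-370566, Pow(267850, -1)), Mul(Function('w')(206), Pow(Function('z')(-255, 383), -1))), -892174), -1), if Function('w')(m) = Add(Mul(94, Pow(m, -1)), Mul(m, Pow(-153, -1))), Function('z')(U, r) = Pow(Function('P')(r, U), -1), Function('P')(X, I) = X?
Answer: Rational(-2110524075, 1883677116732272) ≈ -1.1204e-6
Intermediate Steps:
Function('z')(U, r) = Pow(r, -1)
Function('w')(m) = Add(Mul(94, Pow(m, -1)), Mul(Rational(-1, 153), m)) (Function('w')(m) = Add(Mul(94, Pow(m, -1)), Mul(m, Rational(-1, 153))) = Add(Mul(94, Pow(m, -1)), Mul(Rational(-1, 153), m)))
Pow(Add(Add(Mul(-370566, Pow(267850, -1)), Mul(Function('w')(206), Pow(Function('z')(-255, 383), -1))), -892174), -1) = Pow(Add(Add(Mul(-370566, Pow(267850, -1)), Mul(Add(Mul(94, Pow(206, -1)), Mul(Rational(-1, 153), 206)), Pow(Pow(383, -1), -1))), -892174), -1) = Pow(Add(Add(Mul(-370566, Rational(1, 267850)), Mul(Add(Mul(94, Rational(1, 206)), Rational(-206, 153)), Pow(Rational(1, 383), -1))), -892174), -1) = Pow(Add(Add(Rational(-185283, 133925), Mul(Add(Rational(47, 103), Rational(-206, 153)), 383)), -892174), -1) = Pow(Add(Add(Rational(-185283, 133925), Mul(Rational(-14027, 15759), 383)), -892174), -1) = Pow(Add(Add(Rational(-185283, 133925), Rational(-5372341, 15759)), -892174), -1) = Pow(Add(Rational(-722410643222, 2110524075), -892174), -1) = Pow(Rational(-1883677116732272, 2110524075), -1) = Rational(-2110524075, 1883677116732272)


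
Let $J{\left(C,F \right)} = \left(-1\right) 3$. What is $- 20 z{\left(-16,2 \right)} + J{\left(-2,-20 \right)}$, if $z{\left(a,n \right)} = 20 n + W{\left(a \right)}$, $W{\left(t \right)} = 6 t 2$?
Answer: $3037$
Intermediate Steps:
$W{\left(t \right)} = 12 t$
$J{\left(C,F \right)} = -3$
$z{\left(a,n \right)} = 12 a + 20 n$ ($z{\left(a,n \right)} = 20 n + 12 a = 12 a + 20 n$)
$- 20 z{\left(-16,2 \right)} + J{\left(-2,-20 \right)} = - 20 \left(12 \left(-16\right) + 20 \cdot 2\right) - 3 = - 20 \left(-192 + 40\right) - 3 = \left(-20\right) \left(-152\right) - 3 = 3040 - 3 = 3037$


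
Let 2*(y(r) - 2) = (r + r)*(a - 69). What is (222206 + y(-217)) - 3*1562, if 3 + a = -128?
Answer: 260922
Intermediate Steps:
a = -131 (a = -3 - 128 = -131)
y(r) = 2 - 200*r (y(r) = 2 + ((r + r)*(-131 - 69))/2 = 2 + ((2*r)*(-200))/2 = 2 + (-400*r)/2 = 2 - 200*r)
(222206 + y(-217)) - 3*1562 = (222206 + (2 - 200*(-217))) - 3*1562 = (222206 + (2 + 43400)) - 4686 = (222206 + 43402) - 4686 = 265608 - 4686 = 260922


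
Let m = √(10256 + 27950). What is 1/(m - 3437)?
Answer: -491/1682109 - √38206/11774763 ≈ -0.00030850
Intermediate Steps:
m = √38206 ≈ 195.46
1/(m - 3437) = 1/(√38206 - 3437) = 1/(-3437 + √38206)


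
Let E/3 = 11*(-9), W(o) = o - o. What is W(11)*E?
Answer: 0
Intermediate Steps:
W(o) = 0
E = -297 (E = 3*(11*(-9)) = 3*(-99) = -297)
W(11)*E = 0*(-297) = 0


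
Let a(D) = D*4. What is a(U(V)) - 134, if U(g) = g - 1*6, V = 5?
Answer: -138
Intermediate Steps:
U(g) = -6 + g (U(g) = g - 6 = -6 + g)
a(D) = 4*D
a(U(V)) - 134 = 4*(-6 + 5) - 134 = 4*(-1) - 134 = -4 - 134 = -138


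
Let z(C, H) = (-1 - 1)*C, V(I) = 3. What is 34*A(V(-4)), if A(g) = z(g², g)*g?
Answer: -1836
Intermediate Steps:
z(C, H) = -2*C
A(g) = -2*g³ (A(g) = (-2*g²)*g = -2*g³)
34*A(V(-4)) = 34*(-2*3³) = 34*(-2*27) = 34*(-54) = -1836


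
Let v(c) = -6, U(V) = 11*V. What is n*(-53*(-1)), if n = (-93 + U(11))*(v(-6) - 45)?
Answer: -75684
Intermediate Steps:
n = -1428 (n = (-93 + 11*11)*(-6 - 45) = (-93 + 121)*(-51) = 28*(-51) = -1428)
n*(-53*(-1)) = -(-75684)*(-1) = -1428*53 = -75684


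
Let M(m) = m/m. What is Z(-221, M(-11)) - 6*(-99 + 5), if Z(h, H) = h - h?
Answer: 564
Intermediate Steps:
M(m) = 1
Z(h, H) = 0
Z(-221, M(-11)) - 6*(-99 + 5) = 0 - 6*(-99 + 5) = 0 - 6*(-94) = 0 + 564 = 564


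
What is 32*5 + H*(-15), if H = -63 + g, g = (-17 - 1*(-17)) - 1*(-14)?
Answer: 895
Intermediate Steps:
g = 14 (g = (-17 + 17) + 14 = 0 + 14 = 14)
H = -49 (H = -63 + 14 = -49)
32*5 + H*(-15) = 32*5 - 49*(-15) = 160 + 735 = 895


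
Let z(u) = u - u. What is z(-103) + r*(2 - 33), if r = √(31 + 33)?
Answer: -248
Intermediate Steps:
z(u) = 0
r = 8 (r = √64 = 8)
z(-103) + r*(2 - 33) = 0 + 8*(2 - 33) = 0 + 8*(-31) = 0 - 248 = -248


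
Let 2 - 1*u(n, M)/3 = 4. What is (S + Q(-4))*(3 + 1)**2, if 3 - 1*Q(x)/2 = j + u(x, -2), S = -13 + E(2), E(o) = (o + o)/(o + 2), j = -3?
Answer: 192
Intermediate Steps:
u(n, M) = -6 (u(n, M) = 6 - 3*4 = 6 - 12 = -6)
E(o) = 2*o/(2 + o) (E(o) = (2*o)/(2 + o) = 2*o/(2 + o))
S = -12 (S = -13 + 2*2/(2 + 2) = -13 + 2*2/4 = -13 + 2*2*(1/4) = -13 + 1 = -12)
Q(x) = 24 (Q(x) = 6 - 2*(-3 - 6) = 6 - 2*(-9) = 6 + 18 = 24)
(S + Q(-4))*(3 + 1)**2 = (-12 + 24)*(3 + 1)**2 = 12*4**2 = 12*16 = 192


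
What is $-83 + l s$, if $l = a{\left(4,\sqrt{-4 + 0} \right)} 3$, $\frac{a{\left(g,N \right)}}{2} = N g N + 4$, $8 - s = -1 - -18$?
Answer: $565$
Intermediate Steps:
$s = -9$ ($s = 8 - \left(-1 - -18\right) = 8 - \left(-1 + 18\right) = 8 - 17 = -9$)
$a{\left(g,N \right)} = 8 + 2 g N^{2}$ ($a{\left(g,N \right)} = 2 \left(N g N + 4\right) = 2 \left(g N^{2} + 4\right) = 2 \left(4 + g N^{2}\right) = 8 + 2 g N^{2}$)
$l = -72$ ($l = \left(8 + 2 \cdot 4 \left(\sqrt{-4 + 0}\right)^{2}\right) 3 = \left(8 + 2 \cdot 4 \left(\sqrt{-4}\right)^{2}\right) 3 = \left(8 + 2 \cdot 4 \left(2 i\right)^{2}\right) 3 = \left(8 + 2 \cdot 4 \left(-4\right)\right) 3 = \left(8 - 32\right) 3 = \left(-24\right) 3 = -72$)
$-83 + l s = -83 - -648 = -83 + 648 = 565$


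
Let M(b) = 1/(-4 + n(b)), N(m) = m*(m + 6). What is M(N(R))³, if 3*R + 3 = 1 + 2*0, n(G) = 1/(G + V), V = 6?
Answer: -10648/493039 ≈ -0.021597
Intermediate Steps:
n(G) = 1/(6 + G) (n(G) = 1/(G + 6) = 1/(6 + G))
R = -⅔ (R = -1 + (1 + 2*0)/3 = -1 + (1 + 0)/3 = -1 + (⅓)*1 = -1 + ⅓ = -⅔ ≈ -0.66667)
N(m) = m*(6 + m)
M(b) = 1/(-4 + 1/(6 + b))
M(N(R))³ = ((-6 - (-2)*(6 - ⅔)/3)/(23 + 4*(-2*(6 - ⅔)/3)))³ = ((-6 - (-2)*16/(3*3))/(23 + 4*(-⅔*16/3)))³ = ((-6 - 1*(-32/9))/(23 + 4*(-32/9)))³ = ((-6 + 32/9)/(23 - 128/9))³ = (-22/9/(79/9))³ = ((9/79)*(-22/9))³ = (-22/79)³ = -10648/493039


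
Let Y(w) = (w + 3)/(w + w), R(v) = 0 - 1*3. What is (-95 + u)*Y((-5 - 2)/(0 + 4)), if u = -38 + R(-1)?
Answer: 340/7 ≈ 48.571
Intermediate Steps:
R(v) = -3 (R(v) = 0 - 3 = -3)
u = -41 (u = -38 - 3 = -41)
Y(w) = (3 + w)/(2*w) (Y(w) = (3 + w)/((2*w)) = (3 + w)*(1/(2*w)) = (3 + w)/(2*w))
(-95 + u)*Y((-5 - 2)/(0 + 4)) = (-95 - 41)*((3 + (-5 - 2)/(0 + 4))/(2*(((-5 - 2)/(0 + 4))))) = -68*(3 - 7/4)/((-7/4)) = -68*(3 - 7*¼)/((-7*¼)) = -68*(3 - 7/4)/(-7/4) = -68*(-4)*5/(7*4) = -136*(-5/14) = 340/7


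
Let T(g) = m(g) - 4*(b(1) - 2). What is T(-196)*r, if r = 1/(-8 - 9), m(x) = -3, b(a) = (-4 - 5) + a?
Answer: -37/17 ≈ -2.1765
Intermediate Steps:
b(a) = -9 + a
r = -1/17 (r = 1/(-17) = -1/17 ≈ -0.058824)
T(g) = 37 (T(g) = -3 - 4*((-9 + 1) - 2) = -3 - 4*(-8 - 2) = -3 - 4*(-10) = -3 - 1*(-40) = -3 + 40 = 37)
T(-196)*r = 37*(-1/17) = -37/17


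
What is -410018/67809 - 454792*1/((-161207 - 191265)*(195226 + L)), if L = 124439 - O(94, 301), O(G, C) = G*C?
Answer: -751944046412023/124357006729743 ≈ -6.0467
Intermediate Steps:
O(G, C) = C*G
L = 96145 (L = 124439 - 301*94 = 124439 - 1*28294 = 124439 - 28294 = 96145)
-410018/67809 - 454792*1/((-161207 - 191265)*(195226 + L)) = -410018/67809 - 454792*1/((-161207 - 191265)*(195226 + 96145)) = -410018*1/67809 - 454792/(291371*(-352472)) = -58574/9687 - 454792/(-102700119112) = -58574/9687 - 454792*(-1/102700119112) = -58574/9687 + 56849/12837514889 = -751944046412023/124357006729743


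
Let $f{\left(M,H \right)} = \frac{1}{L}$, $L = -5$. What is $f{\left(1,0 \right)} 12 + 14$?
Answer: $\frac{58}{5} \approx 11.6$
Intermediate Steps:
$f{\left(M,H \right)} = - \frac{1}{5}$ ($f{\left(M,H \right)} = \frac{1}{-5} = - \frac{1}{5}$)
$f{\left(1,0 \right)} 12 + 14 = \left(- \frac{1}{5}\right) 12 + 14 = - \frac{12}{5} + 14 = \frac{58}{5}$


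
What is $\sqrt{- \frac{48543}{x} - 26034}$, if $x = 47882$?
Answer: $\frac{3 i \sqrt{6632234409038}}{47882} \approx 161.35 i$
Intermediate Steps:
$\sqrt{- \frac{48543}{x} - 26034} = \sqrt{- \frac{48543}{47882} - 26034} = \sqrt{- \frac{1246608531}{47882}} = \frac{3 i \sqrt{6632234409038}}{47882}$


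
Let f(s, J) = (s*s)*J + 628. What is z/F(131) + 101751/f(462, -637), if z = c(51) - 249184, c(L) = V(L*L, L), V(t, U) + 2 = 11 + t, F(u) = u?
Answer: -33525003406181/17811179200 ≈ -1882.2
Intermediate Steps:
f(s, J) = 628 + J*s² (f(s, J) = s²*J + 628 = J*s² + 628 = 628 + J*s²)
V(t, U) = 9 + t (V(t, U) = -2 + (11 + t) = 9 + t)
c(L) = 9 + L² (c(L) = 9 + L*L = 9 + L²)
z = -246574 (z = (9 + 51²) - 249184 = (9 + 2601) - 249184 = 2610 - 249184 = -246574)
z/F(131) + 101751/f(462, -637) = -246574/131 + 101751/(628 - 637*462²) = -246574*1/131 + 101751/(628 - 637*213444) = -246574/131 + 101751/(628 - 135963828) = -246574/131 + 101751/(-135963200) = -246574/131 + 101751*(-1/135963200) = -246574/131 - 101751/135963200 = -33525003406181/17811179200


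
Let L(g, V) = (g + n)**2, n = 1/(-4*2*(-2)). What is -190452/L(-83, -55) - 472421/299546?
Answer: -15436478345861/527479238234 ≈ -29.265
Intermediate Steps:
n = 1/16 (n = 1/(-8*(-2)) = 1/16 ≈ 0.062500)
L(g, V) = (1/16 + g)**2 (L(g, V) = (g + 1/16)**2 = (1/16 + g)**2)
-190452/L(-83, -55) - 472421/299546 = -190452*256/(1 + 16*(-83))**2 - 472421/299546 = -190452*256/(1 - 1328)**2 - 472421*1/299546 = -190452/((1/256)*(-1327)**2) - 472421/299546 = -190452/((1/256)*1760929) - 472421/299546 = -190452/1760929/256 - 472421/299546 = -190452*256/1760929 - 472421/299546 = -48755712/1760929 - 472421/299546 = -15436478345861/527479238234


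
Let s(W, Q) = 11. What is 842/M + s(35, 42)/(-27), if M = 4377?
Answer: -8471/39393 ≈ -0.21504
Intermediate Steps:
842/M + s(35, 42)/(-27) = 842/4377 + 11/(-27) = 842*(1/4377) + 11*(-1/27) = 842/4377 - 11/27 = -8471/39393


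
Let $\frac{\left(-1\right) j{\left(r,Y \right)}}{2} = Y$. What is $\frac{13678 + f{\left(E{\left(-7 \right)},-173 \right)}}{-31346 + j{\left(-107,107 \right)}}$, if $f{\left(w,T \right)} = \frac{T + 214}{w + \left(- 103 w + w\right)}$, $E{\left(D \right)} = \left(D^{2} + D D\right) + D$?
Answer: $- \frac{41904819}{96689320} \approx -0.4334$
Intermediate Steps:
$j{\left(r,Y \right)} = - 2 Y$
$E{\left(D \right)} = D + 2 D^{2}$ ($E{\left(D \right)} = \left(D^{2} + D^{2}\right) + D = 2 D^{2} + D = D + 2 D^{2}$)
$f{\left(w,T \right)} = - \frac{214 + T}{101 w}$ ($f{\left(w,T \right)} = \frac{214 + T}{w - 102 w} = \frac{214 + T}{\left(-101\right) w} = \left(214 + T\right) \left(- \frac{1}{101 w}\right) = - \frac{214 + T}{101 w}$)
$\frac{13678 + f{\left(E{\left(-7 \right)},-173 \right)}}{-31346 + j{\left(-107,107 \right)}} = \frac{13678 + \frac{-214 - -173}{101 \left(- 7 \left(1 + 2 \left(-7\right)\right)\right)}}{-31346 - 214} = \frac{13678 + \frac{-214 + 173}{101 \left(- 7 \left(1 - 14\right)\right)}}{-31346 - 214} = \frac{13678 + \frac{1}{101} \frac{1}{\left(-7\right) \left(-13\right)} \left(-41\right)}{-31560} = \left(13678 + \frac{1}{101} \cdot \frac{1}{91} \left(-41\right)\right) \left(- \frac{1}{31560}\right) = \left(13678 - \frac{41}{9191}\right) \left(- \frac{1}{31560}\right) = \frac{125714457}{9191} \left(- \frac{1}{31560}\right) = - \frac{41904819}{96689320}$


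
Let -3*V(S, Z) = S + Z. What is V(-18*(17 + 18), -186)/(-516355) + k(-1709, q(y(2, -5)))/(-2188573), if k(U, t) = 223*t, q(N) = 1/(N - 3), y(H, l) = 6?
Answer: -1901022733/3390241834245 ≈ -0.00056073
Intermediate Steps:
q(N) = 1/(-3 + N)
V(S, Z) = -S/3 - Z/3 (V(S, Z) = -(S + Z)/3 = -S/3 - Z/3)
V(-18*(17 + 18), -186)/(-516355) + k(-1709, q(y(2, -5)))/(-2188573) = (-(-6)*(17 + 18) - ⅓*(-186))/(-516355) + (223/(-3 + 6))/(-2188573) = (-(-6)*35 + 62)*(-1/516355) + (223/3)*(-1/2188573) = (-⅓*(-630) + 62)*(-1/516355) + (223*(⅓))*(-1/2188573) = (210 + 62)*(-1/516355) + (223/3)*(-1/2188573) = 272*(-1/516355) - 223/6565719 = -272/516355 - 223/6565719 = -1901022733/3390241834245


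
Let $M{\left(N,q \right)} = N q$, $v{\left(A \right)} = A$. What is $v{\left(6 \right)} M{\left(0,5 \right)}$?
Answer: $0$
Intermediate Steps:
$v{\left(6 \right)} M{\left(0,5 \right)} = 6 \cdot 0 \cdot 5 = 6 \cdot 0 = 0$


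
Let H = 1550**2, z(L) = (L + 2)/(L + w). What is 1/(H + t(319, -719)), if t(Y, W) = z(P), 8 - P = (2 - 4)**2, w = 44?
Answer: 8/19220001 ≈ 4.1623e-7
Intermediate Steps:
P = 4 (P = 8 - (2 - 4)**2 = 8 - 1*(-2)**2 = 8 - 1*4 = 8 - 4 = 4)
z(L) = (2 + L)/(44 + L) (z(L) = (L + 2)/(L + 44) = (2 + L)/(44 + L))
H = 2402500
t(Y, W) = 1/8 (t(Y, W) = (2 + 4)/(44 + 4) = 6/48 = (1/48)*6 = 1/8)
1/(H + t(319, -719)) = 1/(2402500 + 1/8) = 1/(19220001/8) = 8/19220001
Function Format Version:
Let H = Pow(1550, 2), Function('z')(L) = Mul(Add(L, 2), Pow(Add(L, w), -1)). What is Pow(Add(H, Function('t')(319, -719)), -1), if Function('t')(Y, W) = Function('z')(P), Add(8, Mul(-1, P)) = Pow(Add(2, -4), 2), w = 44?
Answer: Rational(8, 19220001) ≈ 4.1623e-7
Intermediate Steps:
P = 4 (P = Add(8, Mul(-1, Pow(Add(2, -4), 2))) = Add(8, Mul(-1, Pow(-2, 2))) = Add(8, Mul(-1, 4)) = Add(8, -4) = 4)
Function('z')(L) = Mul(Pow(Add(44, L), -1), Add(2, L)) (Function('z')(L) = Mul(Add(L, 2), Pow(Add(L, 44), -1)) = Mul(Add(2, L), Pow(Add(44, L), -1)) = Mul(Pow(Add(44, L), -1), Add(2, L)))
H = 2402500
Function('t')(Y, W) = Rational(1, 8) (Function('t')(Y, W) = Mul(Pow(Add(44, 4), -1), Add(2, 4)) = Mul(Pow(48, -1), 6) = Mul(Rational(1, 48), 6) = Rational(1, 8))
Pow(Add(H, Function('t')(319, -719)), -1) = Pow(Add(2402500, Rational(1, 8)), -1) = Pow(Rational(19220001, 8), -1) = Rational(8, 19220001)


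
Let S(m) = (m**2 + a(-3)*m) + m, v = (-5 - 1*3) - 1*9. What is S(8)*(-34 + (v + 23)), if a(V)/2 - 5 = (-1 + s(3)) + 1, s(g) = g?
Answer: -5600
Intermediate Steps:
a(V) = 16 (a(V) = 10 + 2*((-1 + 3) + 1) = 10 + 2*(2 + 1) = 10 + 2*3 = 10 + 6 = 16)
v = -17 (v = (-5 - 3) - 9 = -8 - 9 = -17)
S(m) = m**2 + 17*m (S(m) = (m**2 + 16*m) + m = m**2 + 17*m)
S(8)*(-34 + (v + 23)) = (8*(17 + 8))*(-34 + (-17 + 23)) = (8*25)*(-34 + 6) = 200*(-28) = -5600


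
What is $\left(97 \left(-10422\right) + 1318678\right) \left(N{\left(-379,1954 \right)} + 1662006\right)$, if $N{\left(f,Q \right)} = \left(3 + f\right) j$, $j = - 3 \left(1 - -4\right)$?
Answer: $513208050624$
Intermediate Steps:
$j = -15$ ($j = - 3 \left(1 + 4\right) = \left(-3\right) 5 = -15$)
$N{\left(f,Q \right)} = -45 - 15 f$ ($N{\left(f,Q \right)} = \left(3 + f\right) \left(-15\right) = -45 - 15 f$)
$\left(97 \left(-10422\right) + 1318678\right) \left(N{\left(-379,1954 \right)} + 1662006\right) = \left(97 \left(-10422\right) + 1318678\right) \left(\left(-45 - -5685\right) + 1662006\right) = \left(-1010934 + 1318678\right) \left(\left(-45 + 5685\right) + 1662006\right) = 307744 \left(5640 + 1662006\right) = 307744 \cdot 1667646 = 513208050624$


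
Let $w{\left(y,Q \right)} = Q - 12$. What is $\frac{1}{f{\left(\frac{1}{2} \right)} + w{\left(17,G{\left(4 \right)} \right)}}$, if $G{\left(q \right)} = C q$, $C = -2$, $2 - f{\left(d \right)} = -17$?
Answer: $-1$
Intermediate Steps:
$f{\left(d \right)} = 19$ ($f{\left(d \right)} = 2 - -17 = 2 + 17 = 19$)
$G{\left(q \right)} = - 2 q$
$w{\left(y,Q \right)} = -12 + Q$ ($w{\left(y,Q \right)} = Q - 12 = -12 + Q$)
$\frac{1}{f{\left(\frac{1}{2} \right)} + w{\left(17,G{\left(4 \right)} \right)}} = \frac{1}{19 - 20} = \frac{1}{-1} = -1$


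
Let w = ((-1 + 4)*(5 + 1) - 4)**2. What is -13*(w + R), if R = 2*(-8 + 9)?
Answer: -2574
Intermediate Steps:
R = 2 (R = 2*1 = 2)
w = 196 (w = (3*6 - 4)**2 = (18 - 4)**2 = 14**2 = 196)
-13*(w + R) = -13*(196 + 2) = -13*198 = -2574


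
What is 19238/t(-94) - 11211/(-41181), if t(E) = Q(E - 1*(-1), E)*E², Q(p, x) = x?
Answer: 38375843/154073332 ≈ 0.24908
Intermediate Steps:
t(E) = E³ (t(E) = E*E² = E³)
19238/t(-94) - 11211/(-41181) = 19238/((-94)³) - 11211/(-41181) = 19238/(-830584) - 11211*(-1/41181) = 19238*(-1/830584) + 101/371 = -9619/415292 + 101/371 = 38375843/154073332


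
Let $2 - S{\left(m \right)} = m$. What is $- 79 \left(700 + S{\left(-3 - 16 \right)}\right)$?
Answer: $-56959$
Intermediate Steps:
$S{\left(m \right)} = 2 - m$
$- 79 \left(700 + S{\left(-3 - 16 \right)}\right) = - 79 \left(700 + \left(2 - \left(-3 - 16\right)\right)\right) = - 79 \left(700 + \left(2 - -19\right)\right) = - 79 \left(700 + \left(2 + 19\right)\right) = - 79 \left(700 + 21\right) = \left(-79\right) 721 = -56959$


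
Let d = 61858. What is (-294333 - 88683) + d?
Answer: -321158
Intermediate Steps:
(-294333 - 88683) + d = (-294333 - 88683) + 61858 = -383016 + 61858 = -321158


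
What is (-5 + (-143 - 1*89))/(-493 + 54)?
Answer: 237/439 ≈ 0.53986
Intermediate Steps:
(-5 + (-143 - 1*89))/(-493 + 54) = (-5 + (-143 - 89))/(-439) = (-5 - 232)*(-1/439) = -237*(-1/439) = 237/439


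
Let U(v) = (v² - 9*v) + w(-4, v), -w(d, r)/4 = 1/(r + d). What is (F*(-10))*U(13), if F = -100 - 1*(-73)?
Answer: 13920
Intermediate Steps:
F = -27 (F = -100 + 73 = -27)
w(d, r) = -4/(d + r) (w(d, r) = -4/(r + d) = -4/(d + r))
U(v) = v² - 9*v - 4/(-4 + v) (U(v) = (v² - 9*v) - 4/(-4 + v) = v² - 9*v - 4/(-4 + v))
(F*(-10))*U(13) = (-27*(-10))*((-4 + 13*(-9 + 13)*(-4 + 13))/(-4 + 13)) = 270*((-4 + 13*4*9)/9) = 270*((-4 + 468)/9) = 270*((⅑)*464) = 270*(464/9) = 13920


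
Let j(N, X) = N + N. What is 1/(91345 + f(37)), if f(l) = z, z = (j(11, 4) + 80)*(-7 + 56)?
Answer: 1/96343 ≈ 1.0380e-5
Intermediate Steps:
j(N, X) = 2*N
z = 4998 (z = (2*11 + 80)*(-7 + 56) = (22 + 80)*49 = 102*49 = 4998)
f(l) = 4998
1/(91345 + f(37)) = 1/(91345 + 4998) = 1/96343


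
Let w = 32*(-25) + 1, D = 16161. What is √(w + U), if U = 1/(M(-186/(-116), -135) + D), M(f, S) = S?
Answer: I*√205209292098/16026 ≈ 28.267*I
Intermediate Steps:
U = 1/16026 (U = 1/(-135 + 16161) = 1/16026 ≈ 6.2399e-5)
w = -799 (w = -800 + 1 = -799)
√(w + U) = √(-799 + 1/16026) = √(-12804773/16026) = I*√205209292098/16026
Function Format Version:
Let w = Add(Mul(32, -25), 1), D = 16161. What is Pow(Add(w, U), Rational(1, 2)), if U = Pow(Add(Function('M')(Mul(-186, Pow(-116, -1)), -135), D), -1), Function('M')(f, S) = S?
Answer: Mul(Rational(1, 16026), I, Pow(205209292098, Rational(1, 2))) ≈ Mul(28.267, I)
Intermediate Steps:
U = Rational(1, 16026) (U = Pow(Add(-135, 16161), -1) = Pow(16026, -1) = Rational(1, 16026) ≈ 6.2399e-5)
w = -799 (w = Add(-800, 1) = -799)
Pow(Add(w, U), Rational(1, 2)) = Pow(Add(-799, Rational(1, 16026)), Rational(1, 2)) = Pow(Rational(-12804773, 16026), Rational(1, 2)) = Mul(Rational(1, 16026), I, Pow(205209292098, Rational(1, 2)))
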